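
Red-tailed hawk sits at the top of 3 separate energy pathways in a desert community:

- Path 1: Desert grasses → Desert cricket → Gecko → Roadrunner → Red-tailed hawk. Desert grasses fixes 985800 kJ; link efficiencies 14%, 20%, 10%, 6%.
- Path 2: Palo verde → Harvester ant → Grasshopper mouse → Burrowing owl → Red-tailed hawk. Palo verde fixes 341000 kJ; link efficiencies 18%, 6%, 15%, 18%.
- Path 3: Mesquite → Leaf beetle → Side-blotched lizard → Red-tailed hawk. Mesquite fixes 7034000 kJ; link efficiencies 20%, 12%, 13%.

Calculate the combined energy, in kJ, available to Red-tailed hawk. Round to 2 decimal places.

22211.13 kJ

Path 1: 985800 × 0.14 × 0.2 × 0.1 × 0.06 = 165.6144 kJ
Path 2: 341000 × 0.18 × 0.06 × 0.15 × 0.18 = 99.4356 kJ
Path 3: 7034000 × 0.2 × 0.12 × 0.13 = 21946.08 kJ
Total at Red-tailed hawk: 165.6144 + 99.4356 + 21946.08 = 22211.13 kJ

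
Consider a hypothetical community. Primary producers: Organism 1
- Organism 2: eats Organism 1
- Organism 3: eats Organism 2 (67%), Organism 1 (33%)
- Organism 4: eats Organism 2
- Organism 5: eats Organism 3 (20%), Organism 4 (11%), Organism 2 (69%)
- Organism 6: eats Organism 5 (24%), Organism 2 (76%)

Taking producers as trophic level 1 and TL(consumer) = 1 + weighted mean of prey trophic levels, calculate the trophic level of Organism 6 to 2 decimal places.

Organism 2: 1 + 1 = 2
Organism 3: 1 + (0.67×2 + 0.33×1) = 2.67
Organism 4: 1 + 2 = 3
Organism 5: 1 + (0.2×2.67 + 0.11×3 + 0.69×2) = 3.244
Organism 6: 1 + (0.24×3.244 + 0.76×2) = 3.29856

3.30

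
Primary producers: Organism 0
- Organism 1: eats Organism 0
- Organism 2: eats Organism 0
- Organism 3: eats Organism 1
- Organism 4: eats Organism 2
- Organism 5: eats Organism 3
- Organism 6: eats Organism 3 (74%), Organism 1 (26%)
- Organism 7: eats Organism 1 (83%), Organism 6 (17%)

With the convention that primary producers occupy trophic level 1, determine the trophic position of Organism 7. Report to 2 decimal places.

3.30

Organism 1: 1 + 1 = 2
Organism 2: 1 + 1 = 2
Organism 3: 1 + 2 = 3
Organism 4: 1 + 2 = 3
Organism 5: 1 + 3 = 4
Organism 6: 1 + (0.74×3 + 0.26×2) = 3.74
Organism 7: 1 + (0.83×2 + 0.17×3.74) = 3.2958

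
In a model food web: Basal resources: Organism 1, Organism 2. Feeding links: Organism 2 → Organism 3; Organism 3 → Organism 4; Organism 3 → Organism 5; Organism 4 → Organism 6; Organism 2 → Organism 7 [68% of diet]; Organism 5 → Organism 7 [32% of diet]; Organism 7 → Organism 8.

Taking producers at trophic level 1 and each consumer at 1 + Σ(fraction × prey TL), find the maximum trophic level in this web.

4

Organism 3: 1 + 1 = 2
Organism 4: 1 + 2 = 3
Organism 5: 1 + 2 = 3
Organism 6: 1 + 3 = 4
Organism 7: 1 + (0.68×1 + 0.32×3) = 2.64
Organism 8: 1 + 2.64 = 3.64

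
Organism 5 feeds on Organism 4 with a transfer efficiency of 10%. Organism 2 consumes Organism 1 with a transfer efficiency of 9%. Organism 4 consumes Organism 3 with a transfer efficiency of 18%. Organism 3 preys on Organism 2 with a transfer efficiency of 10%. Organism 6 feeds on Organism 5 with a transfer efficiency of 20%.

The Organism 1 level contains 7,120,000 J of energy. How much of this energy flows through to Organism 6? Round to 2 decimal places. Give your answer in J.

Organism 2: 7120000 × 0.09 = 640800 J
Organism 3: 640800 × 0.1 = 64080 J
Organism 4: 64080 × 0.18 = 11534.4 J
Organism 5: 11534.4 × 0.1 = 1153.44 J
Organism 6: 1153.44 × 0.2 = 230.688 J

230.69 J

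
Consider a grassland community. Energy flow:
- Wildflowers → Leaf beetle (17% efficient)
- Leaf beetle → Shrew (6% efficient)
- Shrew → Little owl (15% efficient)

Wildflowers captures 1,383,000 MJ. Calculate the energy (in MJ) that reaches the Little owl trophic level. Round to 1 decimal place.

2116.0 MJ

Leaf beetle: 1383000 × 0.17 = 235110 MJ
Shrew: 235110 × 0.06 = 14106.6 MJ
Little owl: 14106.6 × 0.15 = 2115.99 MJ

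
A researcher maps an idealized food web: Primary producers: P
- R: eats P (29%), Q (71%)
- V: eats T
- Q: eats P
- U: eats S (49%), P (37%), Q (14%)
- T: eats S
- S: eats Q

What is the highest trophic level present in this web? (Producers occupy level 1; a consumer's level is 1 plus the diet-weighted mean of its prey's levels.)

Q: 1 + 1 = 2
R: 1 + (0.29×1 + 0.71×2) = 2.71
S: 1 + 2 = 3
T: 1 + 3 = 4
U: 1 + (0.49×3 + 0.37×1 + 0.14×2) = 3.12
V: 1 + 4 = 5

5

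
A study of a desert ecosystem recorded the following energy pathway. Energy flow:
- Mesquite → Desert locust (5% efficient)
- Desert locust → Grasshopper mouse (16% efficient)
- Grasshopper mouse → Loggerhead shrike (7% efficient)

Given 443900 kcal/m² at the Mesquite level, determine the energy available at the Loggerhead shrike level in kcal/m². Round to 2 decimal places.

248.58 kcal/m²

Desert locust: 443900 × 0.05 = 22195 kcal/m²
Grasshopper mouse: 22195 × 0.16 = 3551.2 kcal/m²
Loggerhead shrike: 3551.2 × 0.07 = 248.584 kcal/m²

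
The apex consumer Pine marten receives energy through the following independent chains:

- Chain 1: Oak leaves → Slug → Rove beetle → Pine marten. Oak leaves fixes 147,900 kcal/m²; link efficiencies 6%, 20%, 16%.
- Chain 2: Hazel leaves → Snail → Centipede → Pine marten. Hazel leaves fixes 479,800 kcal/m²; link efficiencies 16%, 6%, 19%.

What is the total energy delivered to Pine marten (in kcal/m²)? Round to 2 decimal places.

1159.12 kcal/m²

Chain 1: 147900 × 0.06 × 0.2 × 0.16 = 283.968 kcal/m²
Chain 2: 479800 × 0.16 × 0.06 × 0.19 = 875.1552 kcal/m²
Total at Pine marten: 283.968 + 875.1552 = 1159.1232 kcal/m²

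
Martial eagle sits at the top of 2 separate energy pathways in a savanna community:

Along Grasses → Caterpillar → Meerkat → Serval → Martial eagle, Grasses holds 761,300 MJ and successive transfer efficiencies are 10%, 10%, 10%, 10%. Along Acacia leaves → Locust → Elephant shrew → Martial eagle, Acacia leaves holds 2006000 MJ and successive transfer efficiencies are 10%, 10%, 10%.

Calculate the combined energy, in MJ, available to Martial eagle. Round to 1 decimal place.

Via Grasses: 761300 × 0.1 × 0.1 × 0.1 × 0.1 = 76.13 MJ
Via Acacia leaves: 2006000 × 0.1 × 0.1 × 0.1 = 2006 MJ
Total at Martial eagle: 76.13 + 2006 = 2082.13 MJ

2082.1 MJ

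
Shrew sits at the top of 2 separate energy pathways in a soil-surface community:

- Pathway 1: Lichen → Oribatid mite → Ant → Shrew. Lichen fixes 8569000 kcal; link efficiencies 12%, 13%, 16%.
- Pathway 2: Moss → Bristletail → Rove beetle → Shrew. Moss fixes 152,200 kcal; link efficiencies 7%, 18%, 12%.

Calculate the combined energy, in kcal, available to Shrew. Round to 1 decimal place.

Pathway 1: 8569000 × 0.12 × 0.13 × 0.16 = 21388.224 kcal
Pathway 2: 152200 × 0.07 × 0.18 × 0.12 = 230.1264 kcal
Total at Shrew: 21388.224 + 230.1264 = 21618.3504 kcal

21618.4 kcal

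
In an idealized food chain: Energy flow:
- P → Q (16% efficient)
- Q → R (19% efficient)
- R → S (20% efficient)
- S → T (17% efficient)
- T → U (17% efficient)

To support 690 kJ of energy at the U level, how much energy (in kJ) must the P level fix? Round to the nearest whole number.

Cumulative transfer efficiency: 0.16 × 0.19 × 0.2 × 0.17 × 0.17 = 0.000175712
P energy = 690 / 0.000175712 = 3926880 kJ

3926880 kJ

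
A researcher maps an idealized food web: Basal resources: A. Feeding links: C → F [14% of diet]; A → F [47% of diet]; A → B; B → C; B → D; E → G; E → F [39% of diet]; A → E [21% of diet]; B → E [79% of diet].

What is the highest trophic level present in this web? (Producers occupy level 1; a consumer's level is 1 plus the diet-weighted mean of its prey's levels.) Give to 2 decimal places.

B: 1 + 1 = 2
C: 1 + 2 = 3
D: 1 + 2 = 3
E: 1 + (0.21×1 + 0.79×2) = 2.79
F: 1 + (0.39×2.79 + 0.14×3 + 0.47×1) = 2.9781
G: 1 + 2.79 = 3.79

3.79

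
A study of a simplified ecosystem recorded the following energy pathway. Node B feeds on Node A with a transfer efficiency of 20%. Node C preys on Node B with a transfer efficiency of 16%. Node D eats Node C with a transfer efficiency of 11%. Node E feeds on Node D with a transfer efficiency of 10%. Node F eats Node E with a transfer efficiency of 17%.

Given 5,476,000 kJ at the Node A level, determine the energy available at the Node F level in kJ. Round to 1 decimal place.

327.7 kJ

Node B: 5476000 × 0.2 = 1095200 kJ
Node C: 1095200 × 0.16 = 175232 kJ
Node D: 175232 × 0.11 = 19275.52 kJ
Node E: 19275.52 × 0.1 = 1927.552 kJ
Node F: 1927.552 × 0.17 = 327.68384 kJ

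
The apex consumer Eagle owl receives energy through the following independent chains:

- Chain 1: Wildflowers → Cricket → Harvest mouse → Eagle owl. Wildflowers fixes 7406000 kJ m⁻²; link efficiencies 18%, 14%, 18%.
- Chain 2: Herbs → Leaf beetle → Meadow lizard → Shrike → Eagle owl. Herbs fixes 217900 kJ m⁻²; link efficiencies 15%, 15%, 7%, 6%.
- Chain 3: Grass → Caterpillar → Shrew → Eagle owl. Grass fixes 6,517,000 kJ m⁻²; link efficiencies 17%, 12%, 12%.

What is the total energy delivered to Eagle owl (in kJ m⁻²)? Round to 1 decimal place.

49567.8 kJ m⁻²

Chain 1: 7406000 × 0.18 × 0.14 × 0.18 = 33593.616 kJ m⁻²
Chain 2: 217900 × 0.15 × 0.15 × 0.07 × 0.06 = 20.59155 kJ m⁻²
Chain 3: 6517000 × 0.17 × 0.12 × 0.12 = 15953.616 kJ m⁻²
Total at Eagle owl: 33593.616 + 20.59155 + 15953.616 = 49567.82355 kJ m⁻²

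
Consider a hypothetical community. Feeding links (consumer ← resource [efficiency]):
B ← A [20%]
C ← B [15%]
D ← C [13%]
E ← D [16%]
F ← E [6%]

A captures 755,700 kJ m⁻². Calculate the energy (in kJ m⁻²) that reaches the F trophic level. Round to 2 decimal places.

B: 755700 × 0.2 = 151140 kJ m⁻²
C: 151140 × 0.15 = 22671 kJ m⁻²
D: 22671 × 0.13 = 2947.23 kJ m⁻²
E: 2947.23 × 0.16 = 471.5568 kJ m⁻²
F: 471.5568 × 0.06 = 28.293408 kJ m⁻²

28.29 kJ m⁻²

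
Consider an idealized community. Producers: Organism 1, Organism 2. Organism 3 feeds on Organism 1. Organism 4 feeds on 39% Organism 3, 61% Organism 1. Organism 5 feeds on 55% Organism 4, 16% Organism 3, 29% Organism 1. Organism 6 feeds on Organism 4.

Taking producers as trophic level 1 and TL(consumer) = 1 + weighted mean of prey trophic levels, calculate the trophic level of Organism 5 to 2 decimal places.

2.92

Organism 3: 1 + 1 = 2
Organism 4: 1 + (0.39×2 + 0.61×1) = 2.39
Organism 5: 1 + (0.55×2.39 + 0.16×2 + 0.29×1) = 2.9245
Organism 6: 1 + 2.39 = 3.39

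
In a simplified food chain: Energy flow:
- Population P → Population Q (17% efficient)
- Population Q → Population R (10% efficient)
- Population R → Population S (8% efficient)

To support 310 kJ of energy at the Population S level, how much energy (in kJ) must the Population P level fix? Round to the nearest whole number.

227941 kJ

Cumulative transfer efficiency: 0.17 × 0.1 × 0.08 = 0.00136
Population P energy = 310 / 0.00136 = 227941 kJ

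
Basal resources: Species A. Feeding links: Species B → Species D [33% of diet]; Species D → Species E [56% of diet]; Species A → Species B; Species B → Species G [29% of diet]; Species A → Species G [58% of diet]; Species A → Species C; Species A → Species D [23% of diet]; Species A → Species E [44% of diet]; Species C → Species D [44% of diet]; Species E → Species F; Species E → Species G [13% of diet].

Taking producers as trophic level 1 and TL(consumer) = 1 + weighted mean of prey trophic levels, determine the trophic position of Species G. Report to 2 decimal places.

2.55

Species B: 1 + 1 = 2
Species C: 1 + 1 = 2
Species D: 1 + (0.44×2 + 0.33×2 + 0.23×1) = 2.77
Species E: 1 + (0.44×1 + 0.56×2.77) = 2.9912
Species F: 1 + 2.9912 = 3.9912
Species G: 1 + (0.13×2.9912 + 0.58×1 + 0.29×2) = 2.548856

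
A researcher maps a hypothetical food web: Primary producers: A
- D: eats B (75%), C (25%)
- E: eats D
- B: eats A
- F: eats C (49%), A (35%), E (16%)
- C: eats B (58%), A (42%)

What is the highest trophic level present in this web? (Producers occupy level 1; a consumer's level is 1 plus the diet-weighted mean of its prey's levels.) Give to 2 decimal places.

B: 1 + 1 = 2
C: 1 + (0.58×2 + 0.42×1) = 2.58
D: 1 + (0.75×2 + 0.25×2.58) = 3.145
E: 1 + 3.145 = 4.145
F: 1 + (0.49×2.58 + 0.35×1 + 0.16×4.145) = 3.2774

4.15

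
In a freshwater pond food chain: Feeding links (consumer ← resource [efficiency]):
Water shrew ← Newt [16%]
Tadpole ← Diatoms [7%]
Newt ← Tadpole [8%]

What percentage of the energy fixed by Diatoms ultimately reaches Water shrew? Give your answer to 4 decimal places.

Product of link efficiencies: 0.07 × 0.08 × 0.16 = 0.000896
As a percentage: 0.000896 × 100 = 0.0896%

0.0896%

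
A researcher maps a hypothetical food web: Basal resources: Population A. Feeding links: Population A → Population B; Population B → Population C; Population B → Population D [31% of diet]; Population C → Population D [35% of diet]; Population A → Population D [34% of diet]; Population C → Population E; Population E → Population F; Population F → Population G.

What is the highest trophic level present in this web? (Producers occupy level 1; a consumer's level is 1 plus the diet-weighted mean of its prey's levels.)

6

Population B: 1 + 1 = 2
Population C: 1 + 2 = 3
Population D: 1 + (0.31×2 + 0.35×3 + 0.34×1) = 3.01
Population E: 1 + 3 = 4
Population F: 1 + 4 = 5
Population G: 1 + 5 = 6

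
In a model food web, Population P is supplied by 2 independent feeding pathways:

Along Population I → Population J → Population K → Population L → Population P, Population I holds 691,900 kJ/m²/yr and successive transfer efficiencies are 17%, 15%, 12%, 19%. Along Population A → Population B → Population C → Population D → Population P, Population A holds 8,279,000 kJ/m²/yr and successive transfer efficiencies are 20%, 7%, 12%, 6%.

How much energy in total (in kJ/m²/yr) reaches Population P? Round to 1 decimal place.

1236.8 kJ/m²/yr

Via Population I: 691900 × 0.17 × 0.15 × 0.12 × 0.19 = 402.27066 kJ/m²/yr
Via Population A: 8279000 × 0.2 × 0.07 × 0.12 × 0.06 = 834.5232 kJ/m²/yr
Total at Population P: 402.27066 + 834.5232 = 1236.79386 kJ/m²/yr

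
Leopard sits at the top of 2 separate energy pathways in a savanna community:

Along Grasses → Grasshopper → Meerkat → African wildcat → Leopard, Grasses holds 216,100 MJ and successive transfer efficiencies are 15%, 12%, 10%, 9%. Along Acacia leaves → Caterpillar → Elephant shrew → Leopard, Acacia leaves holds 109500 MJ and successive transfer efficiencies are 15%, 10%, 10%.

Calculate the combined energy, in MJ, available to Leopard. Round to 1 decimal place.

Via Grasses: 216100 × 0.15 × 0.12 × 0.1 × 0.09 = 35.0082 MJ
Via Acacia leaves: 109500 × 0.15 × 0.1 × 0.1 = 164.25 MJ
Total at Leopard: 35.0082 + 164.25 = 199.2582 MJ

199.3 MJ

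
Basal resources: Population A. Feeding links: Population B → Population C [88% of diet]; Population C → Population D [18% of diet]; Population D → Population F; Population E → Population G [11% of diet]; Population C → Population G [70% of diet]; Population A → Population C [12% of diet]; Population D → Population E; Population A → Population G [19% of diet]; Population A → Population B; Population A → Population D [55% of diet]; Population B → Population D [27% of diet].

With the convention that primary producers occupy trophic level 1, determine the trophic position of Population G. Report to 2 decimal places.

3.60

Population B: 1 + 1 = 2
Population C: 1 + (0.88×2 + 0.12×1) = 2.88
Population D: 1 + (0.27×2 + 0.55×1 + 0.18×2.88) = 2.6084
Population E: 1 + 2.6084 = 3.6084
Population F: 1 + 2.6084 = 3.6084
Population G: 1 + (0.19×1 + 0.7×2.88 + 0.11×3.6084) = 3.602924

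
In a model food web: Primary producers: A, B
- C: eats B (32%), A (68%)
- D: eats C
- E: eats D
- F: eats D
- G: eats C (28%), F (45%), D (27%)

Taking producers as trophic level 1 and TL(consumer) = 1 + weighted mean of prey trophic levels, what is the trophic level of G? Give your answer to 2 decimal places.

4.17

C: 1 + (0.32×1 + 0.68×1) = 2
D: 1 + 2 = 3
E: 1 + 3 = 4
F: 1 + 3 = 4
G: 1 + (0.28×2 + 0.45×4 + 0.27×3) = 4.17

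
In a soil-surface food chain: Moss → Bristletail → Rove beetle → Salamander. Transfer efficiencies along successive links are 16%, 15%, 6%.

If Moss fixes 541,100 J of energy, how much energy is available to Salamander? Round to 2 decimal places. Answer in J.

Bristletail: 541100 × 0.16 = 86576 J
Rove beetle: 86576 × 0.15 = 12986.4 J
Salamander: 12986.4 × 0.06 = 779.184 J

779.18 J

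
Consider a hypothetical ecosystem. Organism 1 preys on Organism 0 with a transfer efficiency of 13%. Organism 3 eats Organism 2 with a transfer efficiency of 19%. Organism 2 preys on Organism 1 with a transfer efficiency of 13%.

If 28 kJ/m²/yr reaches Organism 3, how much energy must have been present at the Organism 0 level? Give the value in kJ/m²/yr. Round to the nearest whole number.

8720 kJ/m²/yr

Cumulative transfer efficiency: 0.13 × 0.13 × 0.19 = 0.003211
Organism 0 energy = 28 / 0.003211 = 8720 kJ/m²/yr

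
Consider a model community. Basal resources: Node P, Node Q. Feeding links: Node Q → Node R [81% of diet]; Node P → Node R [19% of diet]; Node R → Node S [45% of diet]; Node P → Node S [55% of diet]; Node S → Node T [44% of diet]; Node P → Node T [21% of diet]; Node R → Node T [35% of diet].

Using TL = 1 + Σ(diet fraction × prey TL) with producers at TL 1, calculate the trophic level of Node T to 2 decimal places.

Node R: 1 + (0.81×1 + 0.19×1) = 2
Node S: 1 + (0.45×2 + 0.55×1) = 2.45
Node T: 1 + (0.44×2.45 + 0.21×1 + 0.35×2) = 2.988

2.99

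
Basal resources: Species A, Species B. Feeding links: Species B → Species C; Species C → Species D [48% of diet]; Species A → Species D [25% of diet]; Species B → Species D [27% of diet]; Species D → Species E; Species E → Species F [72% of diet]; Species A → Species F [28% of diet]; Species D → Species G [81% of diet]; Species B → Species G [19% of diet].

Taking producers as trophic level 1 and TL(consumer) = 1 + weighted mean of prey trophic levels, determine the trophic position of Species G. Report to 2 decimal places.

Species C: 1 + 1 = 2
Species D: 1 + (0.48×2 + 0.25×1 + 0.27×1) = 2.48
Species E: 1 + 2.48 = 3.48
Species F: 1 + (0.72×3.48 + 0.28×1) = 3.7856
Species G: 1 + (0.81×2.48 + 0.19×1) = 3.1988

3.20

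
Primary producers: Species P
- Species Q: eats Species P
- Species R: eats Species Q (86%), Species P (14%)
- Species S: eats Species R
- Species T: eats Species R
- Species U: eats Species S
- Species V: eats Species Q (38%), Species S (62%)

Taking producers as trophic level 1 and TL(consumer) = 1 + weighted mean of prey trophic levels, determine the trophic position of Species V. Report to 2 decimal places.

4.15

Species Q: 1 + 1 = 2
Species R: 1 + (0.86×2 + 0.14×1) = 2.86
Species S: 1 + 2.86 = 3.86
Species T: 1 + 2.86 = 3.86
Species U: 1 + 3.86 = 4.86
Species V: 1 + (0.38×2 + 0.62×3.86) = 4.1532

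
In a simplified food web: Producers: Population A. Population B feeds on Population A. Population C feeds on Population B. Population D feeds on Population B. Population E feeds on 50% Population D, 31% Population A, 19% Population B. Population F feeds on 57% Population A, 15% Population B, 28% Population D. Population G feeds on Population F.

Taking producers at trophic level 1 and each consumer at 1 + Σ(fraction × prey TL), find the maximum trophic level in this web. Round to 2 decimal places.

3.71

Population B: 1 + 1 = 2
Population C: 1 + 2 = 3
Population D: 1 + 2 = 3
Population E: 1 + (0.5×3 + 0.31×1 + 0.19×2) = 3.19
Population F: 1 + (0.57×1 + 0.15×2 + 0.28×3) = 2.71
Population G: 1 + 2.71 = 3.71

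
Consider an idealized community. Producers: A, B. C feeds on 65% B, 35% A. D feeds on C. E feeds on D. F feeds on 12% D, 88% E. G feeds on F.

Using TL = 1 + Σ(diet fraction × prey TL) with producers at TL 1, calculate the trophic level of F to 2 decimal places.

4.88

C: 1 + (0.65×1 + 0.35×1) = 2
D: 1 + 2 = 3
E: 1 + 3 = 4
F: 1 + (0.12×3 + 0.88×4) = 4.88
G: 1 + 4.88 = 5.88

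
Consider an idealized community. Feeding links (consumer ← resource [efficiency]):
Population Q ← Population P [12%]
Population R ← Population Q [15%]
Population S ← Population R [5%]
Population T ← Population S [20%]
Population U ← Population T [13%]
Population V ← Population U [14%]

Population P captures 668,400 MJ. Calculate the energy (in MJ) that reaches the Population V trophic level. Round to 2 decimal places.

Population Q: 668400 × 0.12 = 80208 MJ
Population R: 80208 × 0.15 = 12031.2 MJ
Population S: 12031.2 × 0.05 = 601.56 MJ
Population T: 601.56 × 0.2 = 120.312 MJ
Population U: 120.312 × 0.13 = 15.64056 MJ
Population V: 15.64056 × 0.14 = 2.1896784 MJ

2.19 MJ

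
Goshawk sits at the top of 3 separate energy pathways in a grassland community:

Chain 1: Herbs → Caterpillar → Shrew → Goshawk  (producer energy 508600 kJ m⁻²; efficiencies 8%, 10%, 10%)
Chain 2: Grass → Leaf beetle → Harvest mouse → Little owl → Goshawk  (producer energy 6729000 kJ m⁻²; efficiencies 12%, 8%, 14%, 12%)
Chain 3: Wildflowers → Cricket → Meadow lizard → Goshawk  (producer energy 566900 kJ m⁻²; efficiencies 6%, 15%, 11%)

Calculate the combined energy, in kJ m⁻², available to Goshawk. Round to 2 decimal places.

2053.36 kJ m⁻²

Chain 1: 508600 × 0.08 × 0.1 × 0.1 = 406.88 kJ m⁻²
Chain 2: 6729000 × 0.12 × 0.08 × 0.14 × 0.12 = 1085.25312 kJ m⁻²
Chain 3: 566900 × 0.06 × 0.15 × 0.11 = 561.231 kJ m⁻²
Total at Goshawk: 406.88 + 1085.25312 + 561.231 = 2053.36412 kJ m⁻²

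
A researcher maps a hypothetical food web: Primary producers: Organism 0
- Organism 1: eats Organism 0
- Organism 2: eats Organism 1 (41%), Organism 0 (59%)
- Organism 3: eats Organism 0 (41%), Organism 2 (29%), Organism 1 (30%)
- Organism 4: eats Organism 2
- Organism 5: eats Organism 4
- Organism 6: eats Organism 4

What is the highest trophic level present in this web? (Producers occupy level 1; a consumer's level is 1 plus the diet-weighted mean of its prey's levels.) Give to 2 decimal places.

Organism 1: 1 + 1 = 2
Organism 2: 1 + (0.41×2 + 0.59×1) = 2.41
Organism 3: 1 + (0.41×1 + 0.29×2.41 + 0.3×2) = 2.7089
Organism 4: 1 + 2.41 = 3.41
Organism 5: 1 + 3.41 = 4.41
Organism 6: 1 + 3.41 = 4.41

4.41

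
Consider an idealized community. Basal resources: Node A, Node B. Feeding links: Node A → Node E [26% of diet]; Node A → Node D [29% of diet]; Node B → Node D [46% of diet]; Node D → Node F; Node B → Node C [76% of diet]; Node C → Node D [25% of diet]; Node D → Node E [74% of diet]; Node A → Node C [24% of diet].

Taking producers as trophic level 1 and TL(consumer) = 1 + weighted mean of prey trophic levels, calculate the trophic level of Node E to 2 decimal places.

2.93

Node C: 1 + (0.76×1 + 0.24×1) = 2
Node D: 1 + (0.46×1 + 0.25×2 + 0.29×1) = 2.25
Node E: 1 + (0.26×1 + 0.74×2.25) = 2.925
Node F: 1 + 2.25 = 3.25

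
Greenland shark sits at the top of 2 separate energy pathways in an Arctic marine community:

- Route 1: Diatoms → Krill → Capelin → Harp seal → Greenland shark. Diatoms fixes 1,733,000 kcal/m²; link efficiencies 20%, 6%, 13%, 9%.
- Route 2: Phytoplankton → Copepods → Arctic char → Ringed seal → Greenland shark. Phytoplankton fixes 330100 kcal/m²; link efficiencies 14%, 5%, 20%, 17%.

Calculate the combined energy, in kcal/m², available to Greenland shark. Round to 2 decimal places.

Route 1: 1733000 × 0.2 × 0.06 × 0.13 × 0.09 = 243.3132 kcal/m²
Route 2: 330100 × 0.14 × 0.05 × 0.2 × 0.17 = 78.5638 kcal/m²
Total at Greenland shark: 243.3132 + 78.5638 = 321.877 kcal/m²

321.88 kcal/m²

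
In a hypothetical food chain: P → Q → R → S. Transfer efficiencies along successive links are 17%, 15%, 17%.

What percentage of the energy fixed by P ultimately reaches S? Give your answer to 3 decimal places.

Product of link efficiencies: 0.17 × 0.15 × 0.17 = 0.004335
As a percentage: 0.004335 × 100 = 0.434%

0.434%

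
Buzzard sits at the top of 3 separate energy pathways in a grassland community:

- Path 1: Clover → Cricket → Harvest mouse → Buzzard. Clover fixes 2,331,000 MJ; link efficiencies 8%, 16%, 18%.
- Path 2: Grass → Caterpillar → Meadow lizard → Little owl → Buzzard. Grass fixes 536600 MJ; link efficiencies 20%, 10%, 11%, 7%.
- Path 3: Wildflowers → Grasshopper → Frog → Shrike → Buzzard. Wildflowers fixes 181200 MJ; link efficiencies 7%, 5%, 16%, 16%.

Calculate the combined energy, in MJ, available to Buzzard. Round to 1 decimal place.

Path 1: 2331000 × 0.08 × 0.16 × 0.18 = 5370.624 MJ
Path 2: 536600 × 0.2 × 0.1 × 0.11 × 0.07 = 82.6364 MJ
Path 3: 181200 × 0.07 × 0.05 × 0.16 × 0.16 = 16.23552 MJ
Total at Buzzard: 5370.624 + 82.6364 + 16.23552 = 5469.49592 MJ

5469.5 MJ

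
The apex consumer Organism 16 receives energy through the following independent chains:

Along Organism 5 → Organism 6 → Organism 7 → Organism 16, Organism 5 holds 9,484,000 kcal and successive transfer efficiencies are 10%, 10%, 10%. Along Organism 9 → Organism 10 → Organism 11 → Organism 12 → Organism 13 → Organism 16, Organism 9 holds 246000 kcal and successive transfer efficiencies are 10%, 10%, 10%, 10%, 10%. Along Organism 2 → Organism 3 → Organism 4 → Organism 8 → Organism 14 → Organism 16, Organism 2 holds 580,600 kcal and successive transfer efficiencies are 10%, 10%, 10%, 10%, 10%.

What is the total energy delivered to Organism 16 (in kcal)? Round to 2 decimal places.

Via Organism 5: 9484000 × 0.1 × 0.1 × 0.1 = 9484 kcal
Via Organism 9: 246000 × 0.1 × 0.1 × 0.1 × 0.1 × 0.1 = 2.46 kcal
Via Organism 2: 580600 × 0.1 × 0.1 × 0.1 × 0.1 × 0.1 = 5.806 kcal
Total at Organism 16: 9484 + 2.46 + 5.806 = 9492.266 kcal

9492.27 kcal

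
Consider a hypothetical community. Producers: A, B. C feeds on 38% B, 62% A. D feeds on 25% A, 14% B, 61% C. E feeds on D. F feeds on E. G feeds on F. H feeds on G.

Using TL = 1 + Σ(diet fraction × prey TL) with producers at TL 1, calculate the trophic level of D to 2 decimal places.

C: 1 + (0.38×1 + 0.62×1) = 2
D: 1 + (0.25×1 + 0.14×1 + 0.61×2) = 2.61
E: 1 + 2.61 = 3.61
F: 1 + 3.61 = 4.61
G: 1 + 4.61 = 5.61
H: 1 + 5.61 = 6.61

2.61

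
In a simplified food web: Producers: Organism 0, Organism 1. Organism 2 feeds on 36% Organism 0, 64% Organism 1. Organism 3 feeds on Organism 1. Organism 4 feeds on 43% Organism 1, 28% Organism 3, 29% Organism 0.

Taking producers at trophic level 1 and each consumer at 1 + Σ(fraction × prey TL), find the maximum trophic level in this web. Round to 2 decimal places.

Organism 2: 1 + (0.36×1 + 0.64×1) = 2
Organism 3: 1 + 1 = 2
Organism 4: 1 + (0.43×1 + 0.28×2 + 0.29×1) = 2.28

2.28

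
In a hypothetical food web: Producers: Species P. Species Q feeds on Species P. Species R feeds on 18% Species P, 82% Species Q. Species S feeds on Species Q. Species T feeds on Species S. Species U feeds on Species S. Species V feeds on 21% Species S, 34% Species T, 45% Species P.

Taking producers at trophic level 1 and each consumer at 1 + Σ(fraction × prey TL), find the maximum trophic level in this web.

4

Species Q: 1 + 1 = 2
Species R: 1 + (0.18×1 + 0.82×2) = 2.82
Species S: 1 + 2 = 3
Species T: 1 + 3 = 4
Species U: 1 + 3 = 4
Species V: 1 + (0.21×3 + 0.34×4 + 0.45×1) = 3.44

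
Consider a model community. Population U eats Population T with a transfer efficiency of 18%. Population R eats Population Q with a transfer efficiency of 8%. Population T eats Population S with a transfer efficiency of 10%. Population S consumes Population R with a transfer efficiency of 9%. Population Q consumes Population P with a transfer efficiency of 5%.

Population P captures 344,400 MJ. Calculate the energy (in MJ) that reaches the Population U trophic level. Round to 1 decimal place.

Population Q: 344400 × 0.05 = 17220 MJ
Population R: 17220 × 0.08 = 1377.6 MJ
Population S: 1377.6 × 0.09 = 123.984 MJ
Population T: 123.984 × 0.1 = 12.3984 MJ
Population U: 12.3984 × 0.18 = 2.231712 MJ

2.2 MJ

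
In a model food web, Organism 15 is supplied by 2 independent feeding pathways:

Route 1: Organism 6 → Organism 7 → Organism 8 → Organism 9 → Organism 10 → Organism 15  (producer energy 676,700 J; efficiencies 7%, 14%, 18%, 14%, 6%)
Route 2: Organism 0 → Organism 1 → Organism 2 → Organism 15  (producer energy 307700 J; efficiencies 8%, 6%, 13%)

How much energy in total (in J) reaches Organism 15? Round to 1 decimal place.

Route 1: 676700 × 0.07 × 0.14 × 0.18 × 0.14 × 0.06 = 10.02706992 J
Route 2: 307700 × 0.08 × 0.06 × 0.13 = 192.0048 J
Total at Organism 15: 10.02706992 + 192.0048 = 202.03186992 J

202.0 J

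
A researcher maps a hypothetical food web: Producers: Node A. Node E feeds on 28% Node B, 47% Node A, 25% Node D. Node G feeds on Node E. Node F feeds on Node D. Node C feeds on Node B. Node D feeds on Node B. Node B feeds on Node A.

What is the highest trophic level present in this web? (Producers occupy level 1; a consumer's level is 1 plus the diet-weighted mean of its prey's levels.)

4

Node B: 1 + 1 = 2
Node C: 1 + 2 = 3
Node D: 1 + 2 = 3
Node E: 1 + (0.28×2 + 0.47×1 + 0.25×3) = 2.78
Node F: 1 + 3 = 4
Node G: 1 + 2.78 = 3.78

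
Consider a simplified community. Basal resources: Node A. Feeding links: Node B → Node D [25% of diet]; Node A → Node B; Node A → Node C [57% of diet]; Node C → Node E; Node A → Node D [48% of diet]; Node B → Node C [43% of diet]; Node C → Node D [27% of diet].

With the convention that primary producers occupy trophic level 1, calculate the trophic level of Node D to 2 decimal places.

Node B: 1 + 1 = 2
Node C: 1 + (0.43×2 + 0.57×1) = 2.43
Node D: 1 + (0.25×2 + 0.48×1 + 0.27×2.43) = 2.6361
Node E: 1 + 2.43 = 3.43

2.64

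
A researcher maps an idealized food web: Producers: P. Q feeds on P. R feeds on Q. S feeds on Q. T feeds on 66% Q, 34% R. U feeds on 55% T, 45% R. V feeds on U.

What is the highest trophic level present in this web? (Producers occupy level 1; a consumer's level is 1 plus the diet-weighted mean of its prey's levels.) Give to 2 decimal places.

Q: 1 + 1 = 2
R: 1 + 2 = 3
S: 1 + 2 = 3
T: 1 + (0.66×2 + 0.34×3) = 3.34
U: 1 + (0.55×3.34 + 0.45×3) = 4.187
V: 1 + 4.187 = 5.187

5.19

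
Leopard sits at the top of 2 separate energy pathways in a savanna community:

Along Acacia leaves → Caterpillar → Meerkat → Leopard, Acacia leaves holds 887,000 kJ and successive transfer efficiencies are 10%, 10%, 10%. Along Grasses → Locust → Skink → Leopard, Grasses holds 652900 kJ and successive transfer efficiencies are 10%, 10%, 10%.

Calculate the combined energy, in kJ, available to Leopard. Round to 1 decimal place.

Via Acacia leaves: 887000 × 0.1 × 0.1 × 0.1 = 887 kJ
Via Grasses: 652900 × 0.1 × 0.1 × 0.1 = 652.9 kJ
Total at Leopard: 887 + 652.9 = 1539.9 kJ

1539.9 kJ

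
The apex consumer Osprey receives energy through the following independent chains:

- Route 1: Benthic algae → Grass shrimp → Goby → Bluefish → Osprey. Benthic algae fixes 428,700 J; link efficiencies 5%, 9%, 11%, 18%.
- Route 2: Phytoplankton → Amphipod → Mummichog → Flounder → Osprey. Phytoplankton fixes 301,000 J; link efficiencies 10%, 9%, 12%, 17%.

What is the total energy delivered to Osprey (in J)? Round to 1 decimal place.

Route 1: 428700 × 0.05 × 0.09 × 0.11 × 0.18 = 38.19717 J
Route 2: 301000 × 0.1 × 0.09 × 0.12 × 0.17 = 55.2636 J
Total at Osprey: 38.19717 + 55.2636 = 93.46077 J

93.5 J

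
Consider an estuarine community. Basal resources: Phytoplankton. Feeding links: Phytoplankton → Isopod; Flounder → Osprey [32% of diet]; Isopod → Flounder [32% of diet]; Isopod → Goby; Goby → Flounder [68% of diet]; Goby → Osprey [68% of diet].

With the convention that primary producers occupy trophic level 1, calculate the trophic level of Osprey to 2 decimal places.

4.22

Isopod: 1 + 1 = 2
Goby: 1 + 2 = 3
Flounder: 1 + (0.32×2 + 0.68×3) = 3.68
Osprey: 1 + (0.32×3.68 + 0.68×3) = 4.2176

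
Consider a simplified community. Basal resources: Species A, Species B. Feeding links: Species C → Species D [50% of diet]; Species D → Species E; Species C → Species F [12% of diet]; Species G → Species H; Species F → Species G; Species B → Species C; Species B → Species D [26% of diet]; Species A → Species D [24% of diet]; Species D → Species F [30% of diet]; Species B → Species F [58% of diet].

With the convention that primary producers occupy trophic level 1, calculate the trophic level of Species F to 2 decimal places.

2.57

Species C: 1 + 1 = 2
Species D: 1 + (0.5×2 + 0.24×1 + 0.26×1) = 2.5
Species E: 1 + 2.5 = 3.5
Species F: 1 + (0.58×1 + 0.3×2.5 + 0.12×2) = 2.57
Species G: 1 + 2.57 = 3.57
Species H: 1 + 3.57 = 4.57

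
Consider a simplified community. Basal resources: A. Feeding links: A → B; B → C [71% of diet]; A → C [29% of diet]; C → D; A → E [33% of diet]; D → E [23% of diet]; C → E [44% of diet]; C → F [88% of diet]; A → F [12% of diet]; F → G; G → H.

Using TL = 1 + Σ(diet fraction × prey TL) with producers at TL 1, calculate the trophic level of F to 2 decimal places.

B: 1 + 1 = 2
C: 1 + (0.71×2 + 0.29×1) = 2.71
D: 1 + 2.71 = 3.71
E: 1 + (0.33×1 + 0.23×3.71 + 0.44×2.71) = 3.3757
F: 1 + (0.88×2.71 + 0.12×1) = 3.5048
G: 1 + 3.5048 = 4.5048
H: 1 + 4.5048 = 5.5048

3.50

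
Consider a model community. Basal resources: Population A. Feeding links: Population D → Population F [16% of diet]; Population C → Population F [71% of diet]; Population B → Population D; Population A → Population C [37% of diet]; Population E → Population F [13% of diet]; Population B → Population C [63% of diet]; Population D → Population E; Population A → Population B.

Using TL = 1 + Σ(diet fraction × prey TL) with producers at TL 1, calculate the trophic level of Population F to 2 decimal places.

3.87

Population B: 1 + 1 = 2
Population C: 1 + (0.63×2 + 0.37×1) = 2.63
Population D: 1 + 2 = 3
Population E: 1 + 3 = 4
Population F: 1 + (0.13×4 + 0.16×3 + 0.71×2.63) = 3.8673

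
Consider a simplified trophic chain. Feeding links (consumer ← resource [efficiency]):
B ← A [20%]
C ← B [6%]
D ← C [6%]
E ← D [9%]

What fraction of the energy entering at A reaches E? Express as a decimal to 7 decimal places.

0.0000648

Product of link efficiencies: 0.2 × 0.06 × 0.06 × 0.09 = 0.0000648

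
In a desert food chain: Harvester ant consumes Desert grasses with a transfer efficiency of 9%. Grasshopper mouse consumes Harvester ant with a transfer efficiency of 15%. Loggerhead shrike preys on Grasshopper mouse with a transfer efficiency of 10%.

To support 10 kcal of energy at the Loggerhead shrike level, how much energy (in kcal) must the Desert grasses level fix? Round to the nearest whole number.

Cumulative transfer efficiency: 0.09 × 0.15 × 0.1 = 0.00135
Desert grasses energy = 10 / 0.00135 = 7407 kcal

7407 kcal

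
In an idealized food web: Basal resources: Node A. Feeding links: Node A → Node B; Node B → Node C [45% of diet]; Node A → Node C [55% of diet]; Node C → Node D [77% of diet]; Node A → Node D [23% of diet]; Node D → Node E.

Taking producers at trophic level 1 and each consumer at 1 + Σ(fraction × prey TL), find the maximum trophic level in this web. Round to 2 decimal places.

Node B: 1 + 1 = 2
Node C: 1 + (0.45×2 + 0.55×1) = 2.45
Node D: 1 + (0.77×2.45 + 0.23×1) = 3.1165
Node E: 1 + 3.1165 = 4.1165

4.12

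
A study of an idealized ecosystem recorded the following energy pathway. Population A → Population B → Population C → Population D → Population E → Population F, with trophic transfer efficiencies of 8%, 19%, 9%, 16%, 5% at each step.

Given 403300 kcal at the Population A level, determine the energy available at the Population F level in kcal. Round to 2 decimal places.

4.41 kcal

Population B: 403300 × 0.08 = 32264 kcal
Population C: 32264 × 0.19 = 6130.16 kcal
Population D: 6130.16 × 0.09 = 551.7144 kcal
Population E: 551.7144 × 0.16 = 88.274304 kcal
Population F: 88.274304 × 0.05 = 4.4137152 kcal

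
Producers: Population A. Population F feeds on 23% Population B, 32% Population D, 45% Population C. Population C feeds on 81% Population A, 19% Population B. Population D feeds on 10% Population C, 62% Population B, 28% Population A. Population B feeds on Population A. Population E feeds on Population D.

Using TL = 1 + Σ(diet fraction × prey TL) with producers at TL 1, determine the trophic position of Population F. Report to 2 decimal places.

3.32

Population B: 1 + 1 = 2
Population C: 1 + (0.81×1 + 0.19×2) = 2.19
Population D: 1 + (0.1×2.19 + 0.62×2 + 0.28×1) = 2.739
Population E: 1 + 2.739 = 3.739
Population F: 1 + (0.23×2 + 0.32×2.739 + 0.45×2.19) = 3.32198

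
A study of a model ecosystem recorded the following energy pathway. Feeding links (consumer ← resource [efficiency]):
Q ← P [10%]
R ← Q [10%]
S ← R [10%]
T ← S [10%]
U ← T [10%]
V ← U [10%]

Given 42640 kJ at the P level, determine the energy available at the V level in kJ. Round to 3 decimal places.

Q: 42640 × 0.1 = 4264 kJ
R: 4264 × 0.1 = 426.4 kJ
S: 426.4 × 0.1 = 42.64 kJ
T: 42.64 × 0.1 = 4.264 kJ
U: 4.264 × 0.1 = 0.4264 kJ
V: 0.4264 × 0.1 = 0.04264 kJ

0.043 kJ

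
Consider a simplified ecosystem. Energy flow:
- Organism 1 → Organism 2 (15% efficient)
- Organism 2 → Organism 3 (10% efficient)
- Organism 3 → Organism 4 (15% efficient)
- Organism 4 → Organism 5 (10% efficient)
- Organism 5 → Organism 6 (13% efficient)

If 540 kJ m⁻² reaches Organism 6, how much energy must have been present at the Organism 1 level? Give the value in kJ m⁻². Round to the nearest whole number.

18461538 kJ m⁻²

Cumulative transfer efficiency: 0.15 × 0.1 × 0.15 × 0.1 × 0.13 = 0.00002925
Organism 1 energy = 540 / 0.00002925 = 18461538 kJ m⁻²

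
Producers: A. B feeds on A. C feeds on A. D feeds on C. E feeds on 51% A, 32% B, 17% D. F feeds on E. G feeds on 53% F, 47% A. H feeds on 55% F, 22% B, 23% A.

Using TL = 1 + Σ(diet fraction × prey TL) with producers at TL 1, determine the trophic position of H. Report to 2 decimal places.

B: 1 + 1 = 2
C: 1 + 1 = 2
D: 1 + 2 = 3
E: 1 + (0.51×1 + 0.32×2 + 0.17×3) = 2.66
F: 1 + 2.66 = 3.66
G: 1 + (0.53×3.66 + 0.47×1) = 3.4098
H: 1 + (0.55×3.66 + 0.22×2 + 0.23×1) = 3.683

3.68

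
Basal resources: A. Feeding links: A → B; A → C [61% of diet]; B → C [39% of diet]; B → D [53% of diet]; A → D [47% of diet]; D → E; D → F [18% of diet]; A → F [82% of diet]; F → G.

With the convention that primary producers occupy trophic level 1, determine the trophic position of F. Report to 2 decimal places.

B: 1 + 1 = 2
C: 1 + (0.61×1 + 0.39×2) = 2.39
D: 1 + (0.53×2 + 0.47×1) = 2.53
E: 1 + 2.53 = 3.53
F: 1 + (0.18×2.53 + 0.82×1) = 2.2754
G: 1 + 2.2754 = 3.2754

2.28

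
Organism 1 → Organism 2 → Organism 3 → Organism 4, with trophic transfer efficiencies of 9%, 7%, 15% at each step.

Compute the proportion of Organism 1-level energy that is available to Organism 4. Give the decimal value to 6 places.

0.000945

Product of link efficiencies: 0.09 × 0.07 × 0.15 = 0.000945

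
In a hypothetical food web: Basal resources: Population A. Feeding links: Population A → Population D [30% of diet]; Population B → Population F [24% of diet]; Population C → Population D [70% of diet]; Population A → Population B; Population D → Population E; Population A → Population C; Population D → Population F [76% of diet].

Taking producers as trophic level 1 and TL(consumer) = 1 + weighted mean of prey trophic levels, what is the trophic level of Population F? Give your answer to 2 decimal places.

3.53

Population B: 1 + 1 = 2
Population C: 1 + 1 = 2
Population D: 1 + (0.3×1 + 0.7×2) = 2.7
Population E: 1 + 2.7 = 3.7
Population F: 1 + (0.24×2 + 0.76×2.7) = 3.532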